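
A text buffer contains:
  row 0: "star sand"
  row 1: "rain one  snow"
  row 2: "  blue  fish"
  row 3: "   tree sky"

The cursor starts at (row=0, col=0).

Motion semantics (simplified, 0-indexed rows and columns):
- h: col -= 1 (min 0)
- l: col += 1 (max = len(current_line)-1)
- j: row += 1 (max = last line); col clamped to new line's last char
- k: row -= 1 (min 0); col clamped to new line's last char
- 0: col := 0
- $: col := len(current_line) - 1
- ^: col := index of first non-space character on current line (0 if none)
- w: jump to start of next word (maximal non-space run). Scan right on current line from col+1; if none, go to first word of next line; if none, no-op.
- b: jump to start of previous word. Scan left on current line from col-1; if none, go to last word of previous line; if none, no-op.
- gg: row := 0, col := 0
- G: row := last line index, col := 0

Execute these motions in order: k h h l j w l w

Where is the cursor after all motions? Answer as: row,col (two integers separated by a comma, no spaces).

After 1 (k): row=0 col=0 char='s'
After 2 (h): row=0 col=0 char='s'
After 3 (h): row=0 col=0 char='s'
After 4 (l): row=0 col=1 char='t'
After 5 (j): row=1 col=1 char='a'
After 6 (w): row=1 col=5 char='o'
After 7 (l): row=1 col=6 char='n'
After 8 (w): row=1 col=10 char='s'

Answer: 1,10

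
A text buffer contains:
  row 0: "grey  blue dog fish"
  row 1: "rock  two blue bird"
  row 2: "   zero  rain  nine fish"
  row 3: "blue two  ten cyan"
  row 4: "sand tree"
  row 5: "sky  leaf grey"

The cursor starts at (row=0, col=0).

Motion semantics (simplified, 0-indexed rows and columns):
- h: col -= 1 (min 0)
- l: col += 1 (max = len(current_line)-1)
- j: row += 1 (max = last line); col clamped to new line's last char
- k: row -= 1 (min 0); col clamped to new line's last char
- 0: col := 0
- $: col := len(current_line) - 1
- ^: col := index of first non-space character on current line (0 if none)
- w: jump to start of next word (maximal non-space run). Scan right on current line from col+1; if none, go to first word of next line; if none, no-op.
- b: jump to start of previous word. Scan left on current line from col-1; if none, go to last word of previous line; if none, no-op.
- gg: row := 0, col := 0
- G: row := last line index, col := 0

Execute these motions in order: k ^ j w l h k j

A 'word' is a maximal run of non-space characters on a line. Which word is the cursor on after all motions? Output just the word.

After 1 (k): row=0 col=0 char='g'
After 2 (^): row=0 col=0 char='g'
After 3 (j): row=1 col=0 char='r'
After 4 (w): row=1 col=6 char='t'
After 5 (l): row=1 col=7 char='w'
After 6 (h): row=1 col=6 char='t'
After 7 (k): row=0 col=6 char='b'
After 8 (j): row=1 col=6 char='t'

Answer: two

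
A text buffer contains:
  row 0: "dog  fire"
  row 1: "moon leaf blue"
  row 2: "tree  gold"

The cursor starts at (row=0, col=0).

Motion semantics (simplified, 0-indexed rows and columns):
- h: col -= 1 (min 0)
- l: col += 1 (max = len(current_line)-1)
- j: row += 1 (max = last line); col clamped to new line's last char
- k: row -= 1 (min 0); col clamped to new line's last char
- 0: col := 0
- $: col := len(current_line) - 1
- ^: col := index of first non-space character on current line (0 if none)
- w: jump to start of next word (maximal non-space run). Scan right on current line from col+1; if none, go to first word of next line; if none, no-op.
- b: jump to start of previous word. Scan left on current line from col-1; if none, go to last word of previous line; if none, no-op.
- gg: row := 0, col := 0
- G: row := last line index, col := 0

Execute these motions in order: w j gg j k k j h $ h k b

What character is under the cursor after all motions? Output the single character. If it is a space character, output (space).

Answer: f

Derivation:
After 1 (w): row=0 col=5 char='f'
After 2 (j): row=1 col=5 char='l'
After 3 (gg): row=0 col=0 char='d'
After 4 (j): row=1 col=0 char='m'
After 5 (k): row=0 col=0 char='d'
After 6 (k): row=0 col=0 char='d'
After 7 (j): row=1 col=0 char='m'
After 8 (h): row=1 col=0 char='m'
After 9 ($): row=1 col=13 char='e'
After 10 (h): row=1 col=12 char='u'
After 11 (k): row=0 col=8 char='e'
After 12 (b): row=0 col=5 char='f'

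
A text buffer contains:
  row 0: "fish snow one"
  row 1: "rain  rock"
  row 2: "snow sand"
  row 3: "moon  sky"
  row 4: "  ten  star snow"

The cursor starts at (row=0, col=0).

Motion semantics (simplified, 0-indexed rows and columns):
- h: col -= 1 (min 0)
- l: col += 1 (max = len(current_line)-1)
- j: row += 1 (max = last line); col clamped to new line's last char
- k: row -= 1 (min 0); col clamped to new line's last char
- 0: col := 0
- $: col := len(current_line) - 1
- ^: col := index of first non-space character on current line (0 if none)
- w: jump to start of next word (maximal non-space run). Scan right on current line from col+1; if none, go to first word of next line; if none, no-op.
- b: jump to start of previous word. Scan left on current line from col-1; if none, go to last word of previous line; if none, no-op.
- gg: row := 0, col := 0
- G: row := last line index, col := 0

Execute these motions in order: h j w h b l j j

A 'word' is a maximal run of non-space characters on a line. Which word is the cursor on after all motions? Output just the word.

Answer: moon

Derivation:
After 1 (h): row=0 col=0 char='f'
After 2 (j): row=1 col=0 char='r'
After 3 (w): row=1 col=6 char='r'
After 4 (h): row=1 col=5 char='_'
After 5 (b): row=1 col=0 char='r'
After 6 (l): row=1 col=1 char='a'
After 7 (j): row=2 col=1 char='n'
After 8 (j): row=3 col=1 char='o'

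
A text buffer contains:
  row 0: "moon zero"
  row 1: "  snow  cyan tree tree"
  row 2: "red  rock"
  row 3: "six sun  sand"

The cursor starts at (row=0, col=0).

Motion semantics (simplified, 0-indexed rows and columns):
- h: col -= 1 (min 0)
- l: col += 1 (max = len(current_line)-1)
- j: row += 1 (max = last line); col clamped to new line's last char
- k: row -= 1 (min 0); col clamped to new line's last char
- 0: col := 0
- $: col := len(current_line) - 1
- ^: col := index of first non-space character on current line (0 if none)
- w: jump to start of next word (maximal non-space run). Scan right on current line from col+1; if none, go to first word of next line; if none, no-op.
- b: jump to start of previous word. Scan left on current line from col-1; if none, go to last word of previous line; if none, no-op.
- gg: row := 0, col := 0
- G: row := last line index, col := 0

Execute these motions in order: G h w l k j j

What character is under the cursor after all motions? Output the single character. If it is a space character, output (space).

Answer: u

Derivation:
After 1 (G): row=3 col=0 char='s'
After 2 (h): row=3 col=0 char='s'
After 3 (w): row=3 col=4 char='s'
After 4 (l): row=3 col=5 char='u'
After 5 (k): row=2 col=5 char='r'
After 6 (j): row=3 col=5 char='u'
After 7 (j): row=3 col=5 char='u'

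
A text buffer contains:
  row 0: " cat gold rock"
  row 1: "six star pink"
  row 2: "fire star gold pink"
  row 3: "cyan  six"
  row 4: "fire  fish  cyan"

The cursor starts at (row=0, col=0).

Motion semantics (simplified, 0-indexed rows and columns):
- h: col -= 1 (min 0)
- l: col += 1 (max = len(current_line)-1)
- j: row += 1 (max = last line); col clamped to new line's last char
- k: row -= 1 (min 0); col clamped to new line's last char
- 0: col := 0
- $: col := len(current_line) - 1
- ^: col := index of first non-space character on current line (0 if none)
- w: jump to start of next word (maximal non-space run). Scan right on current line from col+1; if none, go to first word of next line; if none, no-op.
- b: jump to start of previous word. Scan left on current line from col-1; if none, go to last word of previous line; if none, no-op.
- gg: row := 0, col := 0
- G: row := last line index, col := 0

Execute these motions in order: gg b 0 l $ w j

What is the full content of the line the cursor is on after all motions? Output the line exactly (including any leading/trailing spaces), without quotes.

After 1 (gg): row=0 col=0 char='_'
After 2 (b): row=0 col=0 char='_'
After 3 (0): row=0 col=0 char='_'
After 4 (l): row=0 col=1 char='c'
After 5 ($): row=0 col=13 char='k'
After 6 (w): row=1 col=0 char='s'
After 7 (j): row=2 col=0 char='f'

Answer: fire star gold pink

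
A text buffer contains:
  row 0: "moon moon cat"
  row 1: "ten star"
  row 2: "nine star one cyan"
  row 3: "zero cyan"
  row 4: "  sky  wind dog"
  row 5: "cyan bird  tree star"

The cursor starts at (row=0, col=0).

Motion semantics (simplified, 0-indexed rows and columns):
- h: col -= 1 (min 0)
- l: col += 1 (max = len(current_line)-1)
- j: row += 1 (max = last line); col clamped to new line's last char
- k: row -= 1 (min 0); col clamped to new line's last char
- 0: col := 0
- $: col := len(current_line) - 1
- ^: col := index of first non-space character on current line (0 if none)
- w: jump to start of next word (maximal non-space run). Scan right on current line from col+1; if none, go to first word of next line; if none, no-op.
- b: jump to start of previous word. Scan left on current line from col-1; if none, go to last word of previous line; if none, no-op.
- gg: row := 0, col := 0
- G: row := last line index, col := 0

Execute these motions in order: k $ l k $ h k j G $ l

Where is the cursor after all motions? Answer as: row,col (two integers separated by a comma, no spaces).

After 1 (k): row=0 col=0 char='m'
After 2 ($): row=0 col=12 char='t'
After 3 (l): row=0 col=12 char='t'
After 4 (k): row=0 col=12 char='t'
After 5 ($): row=0 col=12 char='t'
After 6 (h): row=0 col=11 char='a'
After 7 (k): row=0 col=11 char='a'
After 8 (j): row=1 col=7 char='r'
After 9 (G): row=5 col=0 char='c'
After 10 ($): row=5 col=19 char='r'
After 11 (l): row=5 col=19 char='r'

Answer: 5,19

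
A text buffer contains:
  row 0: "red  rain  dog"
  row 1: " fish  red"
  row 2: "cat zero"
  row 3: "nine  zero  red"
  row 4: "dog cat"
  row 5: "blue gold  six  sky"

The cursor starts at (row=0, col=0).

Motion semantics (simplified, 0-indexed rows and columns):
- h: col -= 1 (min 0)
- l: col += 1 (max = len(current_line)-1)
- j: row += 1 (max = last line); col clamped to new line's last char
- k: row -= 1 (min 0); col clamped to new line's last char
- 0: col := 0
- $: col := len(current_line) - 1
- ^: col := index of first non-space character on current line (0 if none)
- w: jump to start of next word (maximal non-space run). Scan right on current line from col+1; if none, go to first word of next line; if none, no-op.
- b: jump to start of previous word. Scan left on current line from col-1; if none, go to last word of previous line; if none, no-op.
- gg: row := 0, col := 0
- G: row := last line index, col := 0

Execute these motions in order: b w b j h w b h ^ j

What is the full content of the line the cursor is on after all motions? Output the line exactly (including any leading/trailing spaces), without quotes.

After 1 (b): row=0 col=0 char='r'
After 2 (w): row=0 col=5 char='r'
After 3 (b): row=0 col=0 char='r'
After 4 (j): row=1 col=0 char='_'
After 5 (h): row=1 col=0 char='_'
After 6 (w): row=1 col=1 char='f'
After 7 (b): row=0 col=11 char='d'
After 8 (h): row=0 col=10 char='_'
After 9 (^): row=0 col=0 char='r'
After 10 (j): row=1 col=0 char='_'

Answer:  fish  red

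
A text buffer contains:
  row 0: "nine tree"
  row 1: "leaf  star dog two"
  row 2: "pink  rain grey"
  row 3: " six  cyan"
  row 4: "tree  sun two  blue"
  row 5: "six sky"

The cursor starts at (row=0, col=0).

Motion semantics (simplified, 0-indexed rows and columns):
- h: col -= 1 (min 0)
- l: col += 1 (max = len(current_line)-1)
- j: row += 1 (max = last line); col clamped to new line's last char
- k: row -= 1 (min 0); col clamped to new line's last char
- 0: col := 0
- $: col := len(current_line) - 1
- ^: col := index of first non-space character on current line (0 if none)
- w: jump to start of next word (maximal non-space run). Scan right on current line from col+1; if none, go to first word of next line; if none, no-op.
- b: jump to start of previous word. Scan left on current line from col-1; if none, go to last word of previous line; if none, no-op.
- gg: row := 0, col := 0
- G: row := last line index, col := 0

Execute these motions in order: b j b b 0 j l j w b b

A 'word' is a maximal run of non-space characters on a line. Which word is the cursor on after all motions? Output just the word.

After 1 (b): row=0 col=0 char='n'
After 2 (j): row=1 col=0 char='l'
After 3 (b): row=0 col=5 char='t'
After 4 (b): row=0 col=0 char='n'
After 5 (0): row=0 col=0 char='n'
After 6 (j): row=1 col=0 char='l'
After 7 (l): row=1 col=1 char='e'
After 8 (j): row=2 col=1 char='i'
After 9 (w): row=2 col=6 char='r'
After 10 (b): row=2 col=0 char='p'
After 11 (b): row=1 col=15 char='t'

Answer: two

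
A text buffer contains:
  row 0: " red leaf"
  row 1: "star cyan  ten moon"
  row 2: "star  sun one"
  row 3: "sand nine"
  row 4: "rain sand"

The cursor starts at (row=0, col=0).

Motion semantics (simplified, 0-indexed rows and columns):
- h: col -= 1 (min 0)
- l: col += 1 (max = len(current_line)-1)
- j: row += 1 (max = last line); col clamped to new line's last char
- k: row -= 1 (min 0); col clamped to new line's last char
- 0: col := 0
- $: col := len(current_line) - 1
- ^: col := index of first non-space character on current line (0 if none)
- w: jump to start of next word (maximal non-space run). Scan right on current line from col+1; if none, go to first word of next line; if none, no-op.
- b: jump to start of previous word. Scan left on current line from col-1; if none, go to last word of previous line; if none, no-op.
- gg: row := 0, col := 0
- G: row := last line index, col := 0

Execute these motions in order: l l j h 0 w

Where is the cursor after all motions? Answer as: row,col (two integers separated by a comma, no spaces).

After 1 (l): row=0 col=1 char='r'
After 2 (l): row=0 col=2 char='e'
After 3 (j): row=1 col=2 char='a'
After 4 (h): row=1 col=1 char='t'
After 5 (0): row=1 col=0 char='s'
After 6 (w): row=1 col=5 char='c'

Answer: 1,5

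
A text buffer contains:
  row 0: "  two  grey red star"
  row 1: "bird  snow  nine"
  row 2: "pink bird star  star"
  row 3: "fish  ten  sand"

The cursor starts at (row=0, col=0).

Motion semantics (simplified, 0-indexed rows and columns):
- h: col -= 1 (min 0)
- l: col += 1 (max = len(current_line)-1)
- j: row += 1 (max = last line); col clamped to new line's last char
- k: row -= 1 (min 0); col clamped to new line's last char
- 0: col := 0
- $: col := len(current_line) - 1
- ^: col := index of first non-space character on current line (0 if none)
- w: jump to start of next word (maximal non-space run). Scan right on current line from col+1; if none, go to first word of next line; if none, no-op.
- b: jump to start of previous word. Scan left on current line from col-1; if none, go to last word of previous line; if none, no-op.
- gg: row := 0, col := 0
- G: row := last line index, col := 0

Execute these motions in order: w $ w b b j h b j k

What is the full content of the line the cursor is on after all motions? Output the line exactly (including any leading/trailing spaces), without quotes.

Answer: bird  snow  nine

Derivation:
After 1 (w): row=0 col=2 char='t'
After 2 ($): row=0 col=19 char='r'
After 3 (w): row=1 col=0 char='b'
After 4 (b): row=0 col=16 char='s'
After 5 (b): row=0 col=12 char='r'
After 6 (j): row=1 col=12 char='n'
After 7 (h): row=1 col=11 char='_'
After 8 (b): row=1 col=6 char='s'
After 9 (j): row=2 col=6 char='i'
After 10 (k): row=1 col=6 char='s'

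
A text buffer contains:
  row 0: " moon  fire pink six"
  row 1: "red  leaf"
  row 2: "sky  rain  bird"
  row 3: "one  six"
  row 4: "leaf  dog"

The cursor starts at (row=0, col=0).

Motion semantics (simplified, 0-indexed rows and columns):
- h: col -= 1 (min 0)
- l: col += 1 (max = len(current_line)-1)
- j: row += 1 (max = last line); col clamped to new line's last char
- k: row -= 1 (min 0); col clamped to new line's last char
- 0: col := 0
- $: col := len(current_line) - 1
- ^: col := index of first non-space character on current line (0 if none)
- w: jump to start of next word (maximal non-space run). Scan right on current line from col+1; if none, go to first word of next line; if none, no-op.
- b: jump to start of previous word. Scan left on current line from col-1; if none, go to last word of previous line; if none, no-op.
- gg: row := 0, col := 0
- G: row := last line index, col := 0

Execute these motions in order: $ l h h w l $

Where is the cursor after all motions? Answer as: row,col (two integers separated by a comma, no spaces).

Answer: 1,8

Derivation:
After 1 ($): row=0 col=19 char='x'
After 2 (l): row=0 col=19 char='x'
After 3 (h): row=0 col=18 char='i'
After 4 (h): row=0 col=17 char='s'
After 5 (w): row=1 col=0 char='r'
After 6 (l): row=1 col=1 char='e'
After 7 ($): row=1 col=8 char='f'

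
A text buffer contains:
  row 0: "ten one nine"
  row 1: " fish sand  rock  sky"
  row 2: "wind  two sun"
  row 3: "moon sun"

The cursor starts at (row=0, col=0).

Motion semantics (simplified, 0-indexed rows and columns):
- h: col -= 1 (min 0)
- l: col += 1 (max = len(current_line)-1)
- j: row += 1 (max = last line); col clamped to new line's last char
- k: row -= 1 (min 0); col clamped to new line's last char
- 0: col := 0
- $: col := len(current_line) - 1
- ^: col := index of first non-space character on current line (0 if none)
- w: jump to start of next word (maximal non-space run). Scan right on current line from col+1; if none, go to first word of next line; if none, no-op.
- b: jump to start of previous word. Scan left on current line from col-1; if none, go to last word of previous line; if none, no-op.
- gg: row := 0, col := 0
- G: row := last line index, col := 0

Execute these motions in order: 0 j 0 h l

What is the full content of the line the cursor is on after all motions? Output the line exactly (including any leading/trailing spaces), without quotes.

After 1 (0): row=0 col=0 char='t'
After 2 (j): row=1 col=0 char='_'
After 3 (0): row=1 col=0 char='_'
After 4 (h): row=1 col=0 char='_'
After 5 (l): row=1 col=1 char='f'

Answer:  fish sand  rock  sky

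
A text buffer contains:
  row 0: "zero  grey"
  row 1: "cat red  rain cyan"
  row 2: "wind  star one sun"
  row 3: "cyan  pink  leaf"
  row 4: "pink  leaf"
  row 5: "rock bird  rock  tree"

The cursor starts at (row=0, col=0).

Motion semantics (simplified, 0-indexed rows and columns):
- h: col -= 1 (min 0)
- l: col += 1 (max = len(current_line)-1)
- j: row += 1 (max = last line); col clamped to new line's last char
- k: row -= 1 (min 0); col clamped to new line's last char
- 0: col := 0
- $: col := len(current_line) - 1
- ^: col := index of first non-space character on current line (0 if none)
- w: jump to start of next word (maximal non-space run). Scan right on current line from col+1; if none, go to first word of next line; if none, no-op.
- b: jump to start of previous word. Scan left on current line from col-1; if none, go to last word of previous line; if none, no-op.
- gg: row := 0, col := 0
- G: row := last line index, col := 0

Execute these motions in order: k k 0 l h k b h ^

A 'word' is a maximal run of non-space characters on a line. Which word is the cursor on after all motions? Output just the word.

After 1 (k): row=0 col=0 char='z'
After 2 (k): row=0 col=0 char='z'
After 3 (0): row=0 col=0 char='z'
After 4 (l): row=0 col=1 char='e'
After 5 (h): row=0 col=0 char='z'
After 6 (k): row=0 col=0 char='z'
After 7 (b): row=0 col=0 char='z'
After 8 (h): row=0 col=0 char='z'
After 9 (^): row=0 col=0 char='z'

Answer: zero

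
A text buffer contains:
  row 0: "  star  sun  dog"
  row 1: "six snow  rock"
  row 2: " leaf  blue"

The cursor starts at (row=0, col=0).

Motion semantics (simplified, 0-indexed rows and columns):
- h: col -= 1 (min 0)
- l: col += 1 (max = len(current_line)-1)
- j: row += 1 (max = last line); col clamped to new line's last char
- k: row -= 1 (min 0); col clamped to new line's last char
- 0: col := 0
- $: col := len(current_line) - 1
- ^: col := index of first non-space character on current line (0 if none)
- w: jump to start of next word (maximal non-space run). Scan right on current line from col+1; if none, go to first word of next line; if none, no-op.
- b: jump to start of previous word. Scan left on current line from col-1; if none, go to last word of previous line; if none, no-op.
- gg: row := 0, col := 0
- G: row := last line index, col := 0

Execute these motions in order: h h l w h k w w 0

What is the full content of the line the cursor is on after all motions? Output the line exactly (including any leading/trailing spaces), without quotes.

Answer:   star  sun  dog

Derivation:
After 1 (h): row=0 col=0 char='_'
After 2 (h): row=0 col=0 char='_'
After 3 (l): row=0 col=1 char='_'
After 4 (w): row=0 col=2 char='s'
After 5 (h): row=0 col=1 char='_'
After 6 (k): row=0 col=1 char='_'
After 7 (w): row=0 col=2 char='s'
After 8 (w): row=0 col=8 char='s'
After 9 (0): row=0 col=0 char='_'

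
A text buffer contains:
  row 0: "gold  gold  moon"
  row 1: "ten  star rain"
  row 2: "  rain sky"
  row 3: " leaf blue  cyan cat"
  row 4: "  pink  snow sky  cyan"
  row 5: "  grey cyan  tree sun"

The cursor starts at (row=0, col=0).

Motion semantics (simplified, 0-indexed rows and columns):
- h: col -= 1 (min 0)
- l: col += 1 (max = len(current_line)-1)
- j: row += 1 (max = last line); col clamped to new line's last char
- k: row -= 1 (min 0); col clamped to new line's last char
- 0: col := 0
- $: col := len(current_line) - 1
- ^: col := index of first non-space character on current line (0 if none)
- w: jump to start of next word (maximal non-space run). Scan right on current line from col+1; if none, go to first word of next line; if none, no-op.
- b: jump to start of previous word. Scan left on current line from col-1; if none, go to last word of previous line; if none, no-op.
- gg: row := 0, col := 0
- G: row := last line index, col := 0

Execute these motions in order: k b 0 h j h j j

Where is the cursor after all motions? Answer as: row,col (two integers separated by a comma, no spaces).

Answer: 3,0

Derivation:
After 1 (k): row=0 col=0 char='g'
After 2 (b): row=0 col=0 char='g'
After 3 (0): row=0 col=0 char='g'
After 4 (h): row=0 col=0 char='g'
After 5 (j): row=1 col=0 char='t'
After 6 (h): row=1 col=0 char='t'
After 7 (j): row=2 col=0 char='_'
After 8 (j): row=3 col=0 char='_'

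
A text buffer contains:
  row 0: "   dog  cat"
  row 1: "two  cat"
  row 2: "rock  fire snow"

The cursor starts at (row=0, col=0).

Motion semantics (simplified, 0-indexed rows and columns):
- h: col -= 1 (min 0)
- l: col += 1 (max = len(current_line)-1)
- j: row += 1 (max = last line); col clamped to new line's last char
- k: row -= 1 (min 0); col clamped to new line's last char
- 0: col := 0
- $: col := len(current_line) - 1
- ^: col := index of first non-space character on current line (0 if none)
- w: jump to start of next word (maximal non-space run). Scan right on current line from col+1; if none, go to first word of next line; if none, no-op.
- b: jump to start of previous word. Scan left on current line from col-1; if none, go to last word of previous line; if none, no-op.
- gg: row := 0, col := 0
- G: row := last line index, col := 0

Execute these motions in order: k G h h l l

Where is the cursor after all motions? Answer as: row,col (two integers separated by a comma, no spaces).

After 1 (k): row=0 col=0 char='_'
After 2 (G): row=2 col=0 char='r'
After 3 (h): row=2 col=0 char='r'
After 4 (h): row=2 col=0 char='r'
After 5 (l): row=2 col=1 char='o'
After 6 (l): row=2 col=2 char='c'

Answer: 2,2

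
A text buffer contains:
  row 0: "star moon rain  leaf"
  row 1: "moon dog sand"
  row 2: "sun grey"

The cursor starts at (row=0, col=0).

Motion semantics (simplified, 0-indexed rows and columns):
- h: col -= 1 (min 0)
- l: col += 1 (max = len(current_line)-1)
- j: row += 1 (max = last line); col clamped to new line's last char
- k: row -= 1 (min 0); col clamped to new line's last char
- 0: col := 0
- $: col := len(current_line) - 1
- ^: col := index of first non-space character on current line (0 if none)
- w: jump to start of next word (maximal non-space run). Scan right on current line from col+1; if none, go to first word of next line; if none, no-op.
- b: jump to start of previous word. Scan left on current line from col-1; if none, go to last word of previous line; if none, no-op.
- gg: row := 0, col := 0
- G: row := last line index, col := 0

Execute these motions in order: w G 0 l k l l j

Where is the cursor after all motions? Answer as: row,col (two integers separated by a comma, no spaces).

After 1 (w): row=0 col=5 char='m'
After 2 (G): row=2 col=0 char='s'
After 3 (0): row=2 col=0 char='s'
After 4 (l): row=2 col=1 char='u'
After 5 (k): row=1 col=1 char='o'
After 6 (l): row=1 col=2 char='o'
After 7 (l): row=1 col=3 char='n'
After 8 (j): row=2 col=3 char='_'

Answer: 2,3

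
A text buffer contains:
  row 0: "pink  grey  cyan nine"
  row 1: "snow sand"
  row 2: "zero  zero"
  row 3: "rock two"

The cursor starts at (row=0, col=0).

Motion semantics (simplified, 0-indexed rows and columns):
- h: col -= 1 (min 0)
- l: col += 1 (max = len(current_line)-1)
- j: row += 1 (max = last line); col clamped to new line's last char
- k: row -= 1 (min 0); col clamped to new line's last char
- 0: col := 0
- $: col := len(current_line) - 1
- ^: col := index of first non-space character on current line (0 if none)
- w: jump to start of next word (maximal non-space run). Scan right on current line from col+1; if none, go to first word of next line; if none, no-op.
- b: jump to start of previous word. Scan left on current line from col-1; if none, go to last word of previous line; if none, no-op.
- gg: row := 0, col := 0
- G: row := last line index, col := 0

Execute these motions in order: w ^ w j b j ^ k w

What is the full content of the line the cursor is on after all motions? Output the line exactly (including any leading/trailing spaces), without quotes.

Answer: snow sand

Derivation:
After 1 (w): row=0 col=6 char='g'
After 2 (^): row=0 col=0 char='p'
After 3 (w): row=0 col=6 char='g'
After 4 (j): row=1 col=6 char='a'
After 5 (b): row=1 col=5 char='s'
After 6 (j): row=2 col=5 char='_'
After 7 (^): row=2 col=0 char='z'
After 8 (k): row=1 col=0 char='s'
After 9 (w): row=1 col=5 char='s'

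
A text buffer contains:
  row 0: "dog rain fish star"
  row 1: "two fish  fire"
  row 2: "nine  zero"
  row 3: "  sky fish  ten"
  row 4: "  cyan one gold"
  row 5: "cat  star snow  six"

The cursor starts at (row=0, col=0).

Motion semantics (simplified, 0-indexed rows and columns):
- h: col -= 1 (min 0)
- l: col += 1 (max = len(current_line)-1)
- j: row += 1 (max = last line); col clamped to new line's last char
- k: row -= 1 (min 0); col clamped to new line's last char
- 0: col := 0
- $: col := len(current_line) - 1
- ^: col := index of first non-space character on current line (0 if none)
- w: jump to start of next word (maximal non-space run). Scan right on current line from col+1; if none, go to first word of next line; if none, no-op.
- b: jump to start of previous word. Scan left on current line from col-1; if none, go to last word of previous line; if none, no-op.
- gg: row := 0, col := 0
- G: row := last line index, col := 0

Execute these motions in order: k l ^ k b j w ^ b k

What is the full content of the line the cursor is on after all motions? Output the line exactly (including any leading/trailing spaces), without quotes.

After 1 (k): row=0 col=0 char='d'
After 2 (l): row=0 col=1 char='o'
After 3 (^): row=0 col=0 char='d'
After 4 (k): row=0 col=0 char='d'
After 5 (b): row=0 col=0 char='d'
After 6 (j): row=1 col=0 char='t'
After 7 (w): row=1 col=4 char='f'
After 8 (^): row=1 col=0 char='t'
After 9 (b): row=0 col=14 char='s'
After 10 (k): row=0 col=14 char='s'

Answer: dog rain fish star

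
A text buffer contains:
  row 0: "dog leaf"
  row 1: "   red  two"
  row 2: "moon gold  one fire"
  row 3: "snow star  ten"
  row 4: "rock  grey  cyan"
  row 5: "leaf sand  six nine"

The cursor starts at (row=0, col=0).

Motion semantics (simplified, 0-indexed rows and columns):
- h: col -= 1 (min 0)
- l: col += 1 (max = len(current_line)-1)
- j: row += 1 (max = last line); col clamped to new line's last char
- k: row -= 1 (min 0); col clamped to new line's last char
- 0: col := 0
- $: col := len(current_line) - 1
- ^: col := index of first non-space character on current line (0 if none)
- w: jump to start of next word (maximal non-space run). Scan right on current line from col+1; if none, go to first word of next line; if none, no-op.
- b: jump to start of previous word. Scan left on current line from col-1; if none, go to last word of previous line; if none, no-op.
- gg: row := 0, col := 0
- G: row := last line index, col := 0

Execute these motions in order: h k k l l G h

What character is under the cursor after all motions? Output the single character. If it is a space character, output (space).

After 1 (h): row=0 col=0 char='d'
After 2 (k): row=0 col=0 char='d'
After 3 (k): row=0 col=0 char='d'
After 4 (l): row=0 col=1 char='o'
After 5 (l): row=0 col=2 char='g'
After 6 (G): row=5 col=0 char='l'
After 7 (h): row=5 col=0 char='l'

Answer: l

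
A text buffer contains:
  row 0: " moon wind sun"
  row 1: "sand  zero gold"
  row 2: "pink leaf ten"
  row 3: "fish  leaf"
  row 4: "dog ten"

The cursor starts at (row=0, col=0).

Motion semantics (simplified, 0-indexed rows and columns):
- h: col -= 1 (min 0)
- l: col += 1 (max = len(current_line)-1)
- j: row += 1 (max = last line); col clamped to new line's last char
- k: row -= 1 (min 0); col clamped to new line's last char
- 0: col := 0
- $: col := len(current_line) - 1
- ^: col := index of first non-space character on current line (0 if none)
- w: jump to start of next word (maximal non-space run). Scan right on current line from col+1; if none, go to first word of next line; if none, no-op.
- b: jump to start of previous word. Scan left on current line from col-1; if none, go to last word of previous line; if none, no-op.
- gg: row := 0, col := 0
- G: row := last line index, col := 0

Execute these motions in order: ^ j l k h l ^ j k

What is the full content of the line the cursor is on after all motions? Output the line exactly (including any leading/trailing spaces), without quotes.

After 1 (^): row=0 col=1 char='m'
After 2 (j): row=1 col=1 char='a'
After 3 (l): row=1 col=2 char='n'
After 4 (k): row=0 col=2 char='o'
After 5 (h): row=0 col=1 char='m'
After 6 (l): row=0 col=2 char='o'
After 7 (^): row=0 col=1 char='m'
After 8 (j): row=1 col=1 char='a'
After 9 (k): row=0 col=1 char='m'

Answer:  moon wind sun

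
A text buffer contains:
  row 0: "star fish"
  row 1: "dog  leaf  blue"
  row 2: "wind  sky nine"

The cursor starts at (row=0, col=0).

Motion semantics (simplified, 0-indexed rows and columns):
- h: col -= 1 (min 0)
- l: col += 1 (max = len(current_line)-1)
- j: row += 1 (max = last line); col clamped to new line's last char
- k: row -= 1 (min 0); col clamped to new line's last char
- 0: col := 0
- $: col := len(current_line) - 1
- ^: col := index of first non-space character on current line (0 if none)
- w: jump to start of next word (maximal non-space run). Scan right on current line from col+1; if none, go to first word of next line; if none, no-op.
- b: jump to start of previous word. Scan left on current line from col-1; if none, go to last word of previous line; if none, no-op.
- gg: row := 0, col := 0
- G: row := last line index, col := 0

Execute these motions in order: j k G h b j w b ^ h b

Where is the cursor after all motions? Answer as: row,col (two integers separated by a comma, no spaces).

After 1 (j): row=1 col=0 char='d'
After 2 (k): row=0 col=0 char='s'
After 3 (G): row=2 col=0 char='w'
After 4 (h): row=2 col=0 char='w'
After 5 (b): row=1 col=11 char='b'
After 6 (j): row=2 col=11 char='i'
After 7 (w): row=2 col=11 char='i'
After 8 (b): row=2 col=10 char='n'
After 9 (^): row=2 col=0 char='w'
After 10 (h): row=2 col=0 char='w'
After 11 (b): row=1 col=11 char='b'

Answer: 1,11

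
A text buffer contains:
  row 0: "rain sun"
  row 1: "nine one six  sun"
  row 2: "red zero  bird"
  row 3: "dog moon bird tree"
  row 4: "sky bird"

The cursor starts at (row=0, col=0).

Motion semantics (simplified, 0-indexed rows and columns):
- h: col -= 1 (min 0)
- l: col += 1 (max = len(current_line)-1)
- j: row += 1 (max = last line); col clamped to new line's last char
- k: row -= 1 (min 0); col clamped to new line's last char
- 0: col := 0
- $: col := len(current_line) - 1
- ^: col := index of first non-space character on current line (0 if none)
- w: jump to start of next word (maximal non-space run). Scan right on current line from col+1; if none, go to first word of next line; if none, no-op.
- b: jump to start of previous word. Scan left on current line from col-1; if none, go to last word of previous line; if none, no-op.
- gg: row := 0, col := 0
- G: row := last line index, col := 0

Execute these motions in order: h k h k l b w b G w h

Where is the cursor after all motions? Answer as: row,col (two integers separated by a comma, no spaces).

Answer: 4,3

Derivation:
After 1 (h): row=0 col=0 char='r'
After 2 (k): row=0 col=0 char='r'
After 3 (h): row=0 col=0 char='r'
After 4 (k): row=0 col=0 char='r'
After 5 (l): row=0 col=1 char='a'
After 6 (b): row=0 col=0 char='r'
After 7 (w): row=0 col=5 char='s'
After 8 (b): row=0 col=0 char='r'
After 9 (G): row=4 col=0 char='s'
After 10 (w): row=4 col=4 char='b'
After 11 (h): row=4 col=3 char='_'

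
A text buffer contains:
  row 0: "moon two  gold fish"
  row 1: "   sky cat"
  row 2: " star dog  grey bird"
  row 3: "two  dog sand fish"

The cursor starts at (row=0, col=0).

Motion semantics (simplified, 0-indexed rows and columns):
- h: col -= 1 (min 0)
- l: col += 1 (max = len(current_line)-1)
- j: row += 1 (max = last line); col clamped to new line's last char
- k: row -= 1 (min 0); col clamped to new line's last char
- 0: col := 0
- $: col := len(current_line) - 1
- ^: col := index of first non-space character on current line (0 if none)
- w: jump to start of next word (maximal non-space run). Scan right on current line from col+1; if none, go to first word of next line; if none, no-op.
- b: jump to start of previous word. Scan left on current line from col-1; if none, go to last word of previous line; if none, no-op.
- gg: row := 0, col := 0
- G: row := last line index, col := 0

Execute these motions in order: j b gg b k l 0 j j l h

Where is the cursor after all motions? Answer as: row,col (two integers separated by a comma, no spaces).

Answer: 2,0

Derivation:
After 1 (j): row=1 col=0 char='_'
After 2 (b): row=0 col=15 char='f'
After 3 (gg): row=0 col=0 char='m'
After 4 (b): row=0 col=0 char='m'
After 5 (k): row=0 col=0 char='m'
After 6 (l): row=0 col=1 char='o'
After 7 (0): row=0 col=0 char='m'
After 8 (j): row=1 col=0 char='_'
After 9 (j): row=2 col=0 char='_'
After 10 (l): row=2 col=1 char='s'
After 11 (h): row=2 col=0 char='_'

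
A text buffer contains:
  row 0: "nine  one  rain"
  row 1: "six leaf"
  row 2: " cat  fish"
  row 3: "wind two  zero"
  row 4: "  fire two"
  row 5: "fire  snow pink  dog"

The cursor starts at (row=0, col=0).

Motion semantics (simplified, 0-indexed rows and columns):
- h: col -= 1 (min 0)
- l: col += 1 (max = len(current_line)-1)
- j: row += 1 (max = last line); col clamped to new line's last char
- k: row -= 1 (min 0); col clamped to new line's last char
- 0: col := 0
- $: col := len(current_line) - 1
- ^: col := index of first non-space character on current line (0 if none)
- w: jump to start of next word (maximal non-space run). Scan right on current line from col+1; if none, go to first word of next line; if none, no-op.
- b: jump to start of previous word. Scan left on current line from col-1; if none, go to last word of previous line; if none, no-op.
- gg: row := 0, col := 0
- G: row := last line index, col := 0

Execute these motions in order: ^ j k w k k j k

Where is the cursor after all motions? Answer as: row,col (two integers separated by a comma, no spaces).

After 1 (^): row=0 col=0 char='n'
After 2 (j): row=1 col=0 char='s'
After 3 (k): row=0 col=0 char='n'
After 4 (w): row=0 col=6 char='o'
After 5 (k): row=0 col=6 char='o'
After 6 (k): row=0 col=6 char='o'
After 7 (j): row=1 col=6 char='a'
After 8 (k): row=0 col=6 char='o'

Answer: 0,6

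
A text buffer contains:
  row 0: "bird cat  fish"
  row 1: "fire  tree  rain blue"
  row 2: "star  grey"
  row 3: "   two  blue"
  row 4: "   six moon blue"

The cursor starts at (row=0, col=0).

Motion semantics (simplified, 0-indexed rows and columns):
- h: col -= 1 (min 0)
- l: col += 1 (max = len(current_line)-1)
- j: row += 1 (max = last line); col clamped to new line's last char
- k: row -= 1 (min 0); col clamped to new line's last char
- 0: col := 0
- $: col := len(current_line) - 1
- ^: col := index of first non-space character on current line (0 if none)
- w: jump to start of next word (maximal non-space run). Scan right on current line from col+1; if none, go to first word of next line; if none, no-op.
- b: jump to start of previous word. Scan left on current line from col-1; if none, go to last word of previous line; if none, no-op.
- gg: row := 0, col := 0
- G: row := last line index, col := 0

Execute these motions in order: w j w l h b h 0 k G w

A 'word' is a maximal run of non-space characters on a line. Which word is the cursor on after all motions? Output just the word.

Answer: six

Derivation:
After 1 (w): row=0 col=5 char='c'
After 2 (j): row=1 col=5 char='_'
After 3 (w): row=1 col=6 char='t'
After 4 (l): row=1 col=7 char='r'
After 5 (h): row=1 col=6 char='t'
After 6 (b): row=1 col=0 char='f'
After 7 (h): row=1 col=0 char='f'
After 8 (0): row=1 col=0 char='f'
After 9 (k): row=0 col=0 char='b'
After 10 (G): row=4 col=0 char='_'
After 11 (w): row=4 col=3 char='s'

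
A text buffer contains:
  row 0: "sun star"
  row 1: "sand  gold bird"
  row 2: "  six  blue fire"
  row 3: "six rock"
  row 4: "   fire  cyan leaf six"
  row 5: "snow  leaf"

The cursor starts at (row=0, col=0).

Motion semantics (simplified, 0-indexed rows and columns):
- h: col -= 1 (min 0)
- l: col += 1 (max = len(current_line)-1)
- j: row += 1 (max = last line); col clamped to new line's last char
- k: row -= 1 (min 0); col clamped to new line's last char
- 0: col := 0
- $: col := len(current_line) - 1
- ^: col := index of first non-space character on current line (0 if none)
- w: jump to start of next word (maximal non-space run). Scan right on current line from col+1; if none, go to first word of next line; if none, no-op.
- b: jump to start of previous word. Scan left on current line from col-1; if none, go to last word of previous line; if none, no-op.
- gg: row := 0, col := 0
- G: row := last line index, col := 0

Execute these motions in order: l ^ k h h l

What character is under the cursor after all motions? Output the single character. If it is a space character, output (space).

After 1 (l): row=0 col=1 char='u'
After 2 (^): row=0 col=0 char='s'
After 3 (k): row=0 col=0 char='s'
After 4 (h): row=0 col=0 char='s'
After 5 (h): row=0 col=0 char='s'
After 6 (l): row=0 col=1 char='u'

Answer: u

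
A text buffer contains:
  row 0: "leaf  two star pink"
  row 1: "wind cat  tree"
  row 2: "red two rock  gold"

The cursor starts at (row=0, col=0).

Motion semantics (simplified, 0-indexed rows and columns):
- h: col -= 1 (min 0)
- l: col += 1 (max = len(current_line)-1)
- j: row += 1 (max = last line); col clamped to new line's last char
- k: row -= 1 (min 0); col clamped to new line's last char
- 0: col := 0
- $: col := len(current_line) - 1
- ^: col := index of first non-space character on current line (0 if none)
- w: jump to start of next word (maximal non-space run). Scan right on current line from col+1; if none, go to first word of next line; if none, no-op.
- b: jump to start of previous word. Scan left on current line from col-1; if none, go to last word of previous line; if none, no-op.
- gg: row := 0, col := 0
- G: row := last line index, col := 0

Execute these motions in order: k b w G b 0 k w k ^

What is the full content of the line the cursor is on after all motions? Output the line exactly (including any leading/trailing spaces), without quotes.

Answer: leaf  two star pink

Derivation:
After 1 (k): row=0 col=0 char='l'
After 2 (b): row=0 col=0 char='l'
After 3 (w): row=0 col=6 char='t'
After 4 (G): row=2 col=0 char='r'
After 5 (b): row=1 col=10 char='t'
After 6 (0): row=1 col=0 char='w'
After 7 (k): row=0 col=0 char='l'
After 8 (w): row=0 col=6 char='t'
After 9 (k): row=0 col=6 char='t'
After 10 (^): row=0 col=0 char='l'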